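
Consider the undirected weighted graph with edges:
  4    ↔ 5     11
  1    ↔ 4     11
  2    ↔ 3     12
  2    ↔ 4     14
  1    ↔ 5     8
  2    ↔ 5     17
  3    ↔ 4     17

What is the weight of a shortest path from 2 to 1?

Checking several routes:
2 -> 5 -> 4 -> 1: 17 + 11 + 11 = 39
2 -> 5 -> 1: 17 + 8 = 25
2 -> 4 -> 1: 14 + 11 = 25
2 -> 4 -> 5 -> 1: 14 + 11 + 8 = 33
Best route has total 25.

25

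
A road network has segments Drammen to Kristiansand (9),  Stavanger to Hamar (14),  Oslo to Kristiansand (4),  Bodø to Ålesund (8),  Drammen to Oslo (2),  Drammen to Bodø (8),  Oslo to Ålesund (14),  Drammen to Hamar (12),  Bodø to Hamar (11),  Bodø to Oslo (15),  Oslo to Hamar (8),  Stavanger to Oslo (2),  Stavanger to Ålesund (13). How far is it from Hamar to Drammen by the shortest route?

10

Checking several routes:
Hamar -> Drammen: 12
Hamar -> Oslo -> Drammen: 8 + 2 = 10
Hamar -> Stavanger -> Oslo -> Drammen: 14 + 2 + 2 = 18
Shortest: 10 mi.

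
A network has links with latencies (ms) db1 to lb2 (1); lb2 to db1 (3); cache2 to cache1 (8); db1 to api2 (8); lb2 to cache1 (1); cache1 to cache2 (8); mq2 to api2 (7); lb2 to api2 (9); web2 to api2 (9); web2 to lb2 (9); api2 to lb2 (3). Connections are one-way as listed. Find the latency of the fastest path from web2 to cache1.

10

Paths from web2 to cache1:
web2→api2→lb2→cache1: 9 + 3 + 1 = 13
web2→lb2→cache1: 9 + 1 = 10
The minimum is 10 ms.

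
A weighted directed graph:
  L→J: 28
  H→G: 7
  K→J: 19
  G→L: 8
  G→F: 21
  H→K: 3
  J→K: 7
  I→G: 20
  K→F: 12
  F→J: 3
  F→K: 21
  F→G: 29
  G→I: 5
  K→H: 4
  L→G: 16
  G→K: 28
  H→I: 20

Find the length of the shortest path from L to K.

Paths from L to K:
L -> J -> K: 28 + 7 = 35
L -> G -> F -> J -> K: 16 + 21 + 3 + 7 = 47
L -> G -> F -> K: 16 + 21 + 21 = 58
L -> G -> K: 16 + 28 = 44
Shortest: 35.

35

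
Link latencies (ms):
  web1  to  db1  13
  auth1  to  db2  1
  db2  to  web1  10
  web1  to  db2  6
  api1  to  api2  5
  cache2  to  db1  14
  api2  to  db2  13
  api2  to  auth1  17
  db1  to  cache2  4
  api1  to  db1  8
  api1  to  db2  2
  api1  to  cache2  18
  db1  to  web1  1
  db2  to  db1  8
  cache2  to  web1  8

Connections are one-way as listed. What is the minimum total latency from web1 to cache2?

17

Candidate routes:
web1 → db2 → db1 → cache2: 6 + 8 + 4 = 18
web1 → db1 → cache2: 13 + 4 = 17
Best route has total 17 ms.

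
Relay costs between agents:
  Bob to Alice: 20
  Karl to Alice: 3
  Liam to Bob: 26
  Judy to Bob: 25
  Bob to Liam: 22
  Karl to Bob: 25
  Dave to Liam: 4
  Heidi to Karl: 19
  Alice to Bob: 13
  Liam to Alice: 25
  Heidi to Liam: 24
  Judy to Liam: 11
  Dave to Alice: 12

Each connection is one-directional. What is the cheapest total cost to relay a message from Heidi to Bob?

Paths from Heidi to Bob:
Heidi -> Karl -> Bob: 19 + 25 = 44
Heidi -> Liam -> Alice -> Bob: 24 + 25 + 13 = 62
Heidi -> Liam -> Bob: 24 + 26 = 50
Heidi -> Karl -> Alice -> Bob: 19 + 3 + 13 = 35
The minimum is 35.

35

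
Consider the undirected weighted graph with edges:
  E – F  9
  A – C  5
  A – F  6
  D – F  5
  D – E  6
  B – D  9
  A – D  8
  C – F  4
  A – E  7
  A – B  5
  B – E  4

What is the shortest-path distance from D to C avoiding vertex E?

Some routes from D to C avoiding E:
D -> F -> C: 5 + 4 = 9
D -> B -> A -> C: 9 + 5 + 5 = 19
D -> F -> A -> C: 5 + 6 + 5 = 16
D -> A -> C: 8 + 5 = 13
D -> A -> F -> C: 8 + 6 + 4 = 18
Best route has total 9.

9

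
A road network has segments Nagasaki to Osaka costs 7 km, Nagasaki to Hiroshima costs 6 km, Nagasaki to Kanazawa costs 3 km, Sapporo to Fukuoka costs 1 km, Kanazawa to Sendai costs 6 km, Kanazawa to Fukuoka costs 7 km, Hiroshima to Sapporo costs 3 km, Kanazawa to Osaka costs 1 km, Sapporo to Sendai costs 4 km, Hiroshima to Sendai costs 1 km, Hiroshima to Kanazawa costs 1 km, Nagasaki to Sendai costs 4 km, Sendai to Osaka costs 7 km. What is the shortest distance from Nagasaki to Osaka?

4

Comparing a few candidate routes:
Nagasaki-Hiroshima-Kanazawa-Osaka: 6 + 1 + 1 = 8
Nagasaki-Osaka: 7
Nagasaki-Sendai-Kanazawa-Osaka: 4 + 6 + 1 = 11
Nagasaki-Sendai-Hiroshima-Kanazawa-Osaka: 4 + 1 + 1 + 1 = 7
Nagasaki-Kanazawa-Osaka: 3 + 1 = 4
Shortest: 4 km.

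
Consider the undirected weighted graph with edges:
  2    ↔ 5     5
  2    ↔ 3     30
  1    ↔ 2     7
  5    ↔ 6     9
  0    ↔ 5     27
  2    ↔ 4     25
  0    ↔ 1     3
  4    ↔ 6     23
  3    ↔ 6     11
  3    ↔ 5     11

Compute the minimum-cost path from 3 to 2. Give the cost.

Comparing a few candidate routes:
3-6-4-2: 11 + 23 + 25 = 59
3-6-5-2: 11 + 9 + 5 = 25
3-5-0-1-2: 11 + 27 + 3 + 7 = 48
3-2: 30
3-6-5-0-1-2: 11 + 9 + 27 + 3 + 7 = 57
3-5-2: 11 + 5 = 16
Best route has total 16.

16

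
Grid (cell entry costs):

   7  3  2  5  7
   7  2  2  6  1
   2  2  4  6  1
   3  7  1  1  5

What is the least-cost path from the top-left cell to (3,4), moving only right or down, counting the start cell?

Path [0,0]→[0,1]→[0,2]→[1,2]→[2,2]→[3,2]→[3,3]→[3,4]: 7 + 3 + 2 + 2 + 4 + 1 + 1 + 5 = 25.
(Top row then right column would cost 31.)

25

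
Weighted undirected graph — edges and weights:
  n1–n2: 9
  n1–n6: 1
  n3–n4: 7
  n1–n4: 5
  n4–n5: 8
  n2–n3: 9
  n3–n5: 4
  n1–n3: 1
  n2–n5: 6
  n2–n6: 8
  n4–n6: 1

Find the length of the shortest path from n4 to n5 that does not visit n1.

8

Candidate routes:
n4 -> n6 -> n2 -> n3 -> n5: 1 + 8 + 9 + 4 = 22
n4 -> n6 -> n2 -> n5: 1 + 8 + 6 = 15
n4 -> n3 -> n2 -> n5: 7 + 9 + 6 = 22
n4 -> n3 -> n5: 7 + 4 = 11
n4 -> n5: 8
The minimum is 8.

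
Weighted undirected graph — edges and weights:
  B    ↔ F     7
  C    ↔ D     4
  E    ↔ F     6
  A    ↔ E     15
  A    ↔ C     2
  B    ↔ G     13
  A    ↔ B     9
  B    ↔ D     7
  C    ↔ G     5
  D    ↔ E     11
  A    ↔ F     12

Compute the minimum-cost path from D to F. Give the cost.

Some routes from D to F:
D -> E -> F: 11 + 6 = 17
D -> B -> F: 7 + 7 = 14
D -> C -> A -> F: 4 + 2 + 12 = 18
D -> C -> A -> B -> F: 4 + 2 + 9 + 7 = 22
Shortest: 14.

14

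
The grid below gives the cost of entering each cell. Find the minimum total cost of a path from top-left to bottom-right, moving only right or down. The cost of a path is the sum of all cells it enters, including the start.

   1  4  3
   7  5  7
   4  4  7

Best path: [0,0] -> [0,1] -> [1,1] -> [2,1] -> [2,2]
Cost: 1 + 4 + 5 + 4 + 7 = 21
(Top row then right column would cost 22.)

21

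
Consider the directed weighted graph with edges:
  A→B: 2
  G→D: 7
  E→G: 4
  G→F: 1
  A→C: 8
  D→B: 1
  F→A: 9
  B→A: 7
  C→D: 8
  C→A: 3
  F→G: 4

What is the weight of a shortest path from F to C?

17

Routes from F to C:
F -> A -> C: 9 + 8 = 17
F -> G -> D -> B -> A -> C: 4 + 7 + 1 + 7 + 8 = 27
Best route has total 17.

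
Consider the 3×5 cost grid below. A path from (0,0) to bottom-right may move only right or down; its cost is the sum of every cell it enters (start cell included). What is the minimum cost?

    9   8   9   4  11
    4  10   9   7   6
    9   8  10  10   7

50

Path (0,0) (0,1) (0,2) (0,3) (1,3) (1,4) (2,4): 9 + 8 + 9 + 4 + 7 + 6 + 7 = 50.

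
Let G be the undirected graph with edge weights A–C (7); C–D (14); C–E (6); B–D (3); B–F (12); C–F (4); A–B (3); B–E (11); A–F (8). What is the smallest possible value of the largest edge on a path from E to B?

Comparing a few candidate routes:
E-C-A-B: max(6, 7, 3) = 7
E-B: max(11) = 11
E-C-F-A-B: max(6, 4, 8, 3) = 8
Smallest bottleneck: 7.

7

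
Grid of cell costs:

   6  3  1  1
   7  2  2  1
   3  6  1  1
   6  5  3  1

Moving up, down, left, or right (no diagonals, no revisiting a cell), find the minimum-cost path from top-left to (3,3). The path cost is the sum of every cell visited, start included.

One optimal route is [0,0] -> [0,1] -> [0,2] -> [0,3] -> [1,3] -> [2,3] -> [3,3].
Its cost is 6 + 3 + 1 + 1 + 1 + 1 + 1 = 14.

14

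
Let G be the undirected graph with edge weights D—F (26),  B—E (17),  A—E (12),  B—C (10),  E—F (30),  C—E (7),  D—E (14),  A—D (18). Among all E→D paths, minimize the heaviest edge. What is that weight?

14

Routes from E to D:
E→D: max(14) = 14
E→A→D: max(12, 18) = 18
E→F→D: max(30, 26) = 30
Smallest bottleneck: 14.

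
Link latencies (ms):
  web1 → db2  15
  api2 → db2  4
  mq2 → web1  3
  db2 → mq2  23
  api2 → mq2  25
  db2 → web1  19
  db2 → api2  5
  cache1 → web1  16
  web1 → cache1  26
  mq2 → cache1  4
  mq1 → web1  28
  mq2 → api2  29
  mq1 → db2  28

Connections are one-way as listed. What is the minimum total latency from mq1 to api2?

Paths from mq1 to api2:
mq1→web1→db2→api2: 28 + 15 + 5 = 48
mq1→web1→db2→mq2→api2: 28 + 15 + 23 + 29 = 95
mq1→db2→api2: 28 + 5 = 33
mq1→db2→mq2→api2: 28 + 23 + 29 = 80
Shortest: 33 ms.

33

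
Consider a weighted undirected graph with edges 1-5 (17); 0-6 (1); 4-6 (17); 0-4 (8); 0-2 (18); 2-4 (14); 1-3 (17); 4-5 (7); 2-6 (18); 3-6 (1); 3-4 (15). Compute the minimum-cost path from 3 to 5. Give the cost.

Comparing a few candidate routes:
3 - 4 - 5: 15 + 7 = 22
3 - 1 - 5: 17 + 17 = 34
3 - 6 - 0 - 4 - 5: 1 + 1 + 8 + 7 = 17
3 - 6 - 4 - 5: 1 + 17 + 7 = 25
3 - 6 - 0 - 2 - 4 - 5: 1 + 1 + 18 + 14 + 7 = 41
3 - 6 - 2 - 4 - 5: 1 + 18 + 14 + 7 = 40
The minimum is 17.

17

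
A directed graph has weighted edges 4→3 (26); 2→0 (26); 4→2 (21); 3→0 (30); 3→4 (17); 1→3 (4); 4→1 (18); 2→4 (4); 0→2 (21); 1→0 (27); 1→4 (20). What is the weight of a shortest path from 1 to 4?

20

Routes from 1 to 4:
1→3→0→2→4: 4 + 30 + 21 + 4 = 59
1→4: 20
1→0→2→4: 27 + 21 + 4 = 52
1→3→4: 4 + 17 = 21
Best route has total 20.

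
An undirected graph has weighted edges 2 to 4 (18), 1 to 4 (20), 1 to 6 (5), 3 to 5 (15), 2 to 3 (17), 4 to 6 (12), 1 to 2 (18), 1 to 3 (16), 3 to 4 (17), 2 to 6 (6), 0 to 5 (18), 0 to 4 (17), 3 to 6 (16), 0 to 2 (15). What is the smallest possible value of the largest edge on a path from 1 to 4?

Comparing a few candidate routes:
1→6→3→4: max(5, 16, 17) = 17
1→3→6→4: max(16, 16, 12) = 16
1→6→4: max(5, 12) = 12
1→6→3→2→0→4: max(5, 16, 17, 15, 17) = 17
The minimum achievable maximum is 12.

12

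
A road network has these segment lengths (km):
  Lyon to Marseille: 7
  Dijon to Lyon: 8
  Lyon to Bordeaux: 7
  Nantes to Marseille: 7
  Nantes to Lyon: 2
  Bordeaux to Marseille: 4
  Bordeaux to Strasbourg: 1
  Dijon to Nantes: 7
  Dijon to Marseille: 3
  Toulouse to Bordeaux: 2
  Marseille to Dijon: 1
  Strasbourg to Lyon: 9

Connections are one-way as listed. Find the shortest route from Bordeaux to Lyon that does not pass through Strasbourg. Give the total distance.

Paths from Bordeaux to Lyon avoiding Strasbourg:
Bordeaux→Marseille→Dijon→Lyon: 4 + 1 + 8 = 13
Bordeaux→Marseille→Dijon→Nantes→Lyon: 4 + 1 + 7 + 2 = 14
The minimum is 13 km.

13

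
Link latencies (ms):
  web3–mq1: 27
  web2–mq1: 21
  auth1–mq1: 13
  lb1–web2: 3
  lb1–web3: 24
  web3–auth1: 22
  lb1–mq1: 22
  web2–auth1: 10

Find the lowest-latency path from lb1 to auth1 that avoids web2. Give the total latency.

Paths from lb1 to auth1 avoiding web2:
lb1-web3-mq1-auth1: 24 + 27 + 13 = 64
lb1-web3-auth1: 24 + 22 = 46
lb1-mq1-web3-auth1: 22 + 27 + 22 = 71
lb1-mq1-auth1: 22 + 13 = 35
Shortest: 35 ms.

35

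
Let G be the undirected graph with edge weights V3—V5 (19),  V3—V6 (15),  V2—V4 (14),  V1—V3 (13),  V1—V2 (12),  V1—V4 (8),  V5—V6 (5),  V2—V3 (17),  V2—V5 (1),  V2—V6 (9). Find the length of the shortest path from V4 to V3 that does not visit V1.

31

Checking several routes:
V4→V2→V3: 14 + 17 = 31
V4→V2→V5→V6→V3: 14 + 1 + 5 + 15 = 35
V4→V2→V5→V3: 14 + 1 + 19 = 34
Best route has total 31.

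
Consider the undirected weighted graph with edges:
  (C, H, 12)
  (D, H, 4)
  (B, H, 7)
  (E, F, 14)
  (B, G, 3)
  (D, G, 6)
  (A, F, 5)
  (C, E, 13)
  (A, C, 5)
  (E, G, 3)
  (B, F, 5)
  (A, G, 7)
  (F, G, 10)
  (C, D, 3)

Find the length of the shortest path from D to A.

Some routes from D to A:
D-G-F-A: 6 + 10 + 5 = 21
D-H-C-A: 4 + 12 + 5 = 21
D-C-A: 3 + 5 = 8
D-G-A: 6 + 7 = 13
D-G-B-F-A: 6 + 3 + 5 + 5 = 19
D-H-B-F-A: 4 + 7 + 5 + 5 = 21
Best route has total 8.

8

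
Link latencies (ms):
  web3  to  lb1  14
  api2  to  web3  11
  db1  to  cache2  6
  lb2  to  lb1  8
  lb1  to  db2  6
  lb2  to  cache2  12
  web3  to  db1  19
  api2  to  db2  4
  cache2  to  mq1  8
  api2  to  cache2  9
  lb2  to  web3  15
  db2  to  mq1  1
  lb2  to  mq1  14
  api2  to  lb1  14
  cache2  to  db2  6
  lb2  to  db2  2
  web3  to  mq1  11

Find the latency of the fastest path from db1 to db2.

12

A few of the db1→db2 routes:
db1 → cache2 → api2 → db2: 6 + 9 + 4 = 19
db1 → cache2 → mq1 → lb2 → db2: 6 + 8 + 14 + 2 = 30
db1 → cache2 → lb2 → db2: 6 + 12 + 2 = 20
db1 → cache2 → mq1 → db2: 6 + 8 + 1 = 15
db1 → web3 → mq1 → db2: 19 + 11 + 1 = 31
db1 → cache2 → db2: 6 + 6 = 12
Best route has total 12 ms.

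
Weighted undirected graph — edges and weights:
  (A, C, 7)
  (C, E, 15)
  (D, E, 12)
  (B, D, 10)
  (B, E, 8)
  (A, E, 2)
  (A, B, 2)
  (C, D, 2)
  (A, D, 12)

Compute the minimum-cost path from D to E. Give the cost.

Comparing a few candidate routes:
D-E: 12
D-B-A-E: 10 + 2 + 2 = 14
D-C-A-E: 2 + 7 + 2 = 11
Shortest: 11.

11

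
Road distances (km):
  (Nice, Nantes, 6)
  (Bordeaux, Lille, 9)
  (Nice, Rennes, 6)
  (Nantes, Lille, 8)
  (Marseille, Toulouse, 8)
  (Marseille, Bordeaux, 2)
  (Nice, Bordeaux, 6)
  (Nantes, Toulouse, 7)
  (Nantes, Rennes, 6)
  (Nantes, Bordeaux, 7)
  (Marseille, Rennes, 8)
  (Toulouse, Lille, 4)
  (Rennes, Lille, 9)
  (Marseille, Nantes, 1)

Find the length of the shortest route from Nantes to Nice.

6

Checking several routes:
Nantes-Nice: 6
Nantes-Marseille-Rennes-Nice: 1 + 8 + 6 = 15
Nantes-Marseille-Bordeaux-Nice: 1 + 2 + 6 = 9
Nantes-Rennes-Nice: 6 + 6 = 12
Nantes-Bordeaux-Nice: 7 + 6 = 13
Best route has total 6 km.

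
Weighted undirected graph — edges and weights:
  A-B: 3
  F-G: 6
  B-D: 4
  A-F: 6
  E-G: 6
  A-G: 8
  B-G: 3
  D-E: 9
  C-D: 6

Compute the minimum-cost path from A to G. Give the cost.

6

Paths from A to G:
A→G: 8
A→B→D→E→G: 3 + 4 + 9 + 6 = 22
A→F→G: 6 + 6 = 12
A→B→G: 3 + 3 = 6
The minimum is 6.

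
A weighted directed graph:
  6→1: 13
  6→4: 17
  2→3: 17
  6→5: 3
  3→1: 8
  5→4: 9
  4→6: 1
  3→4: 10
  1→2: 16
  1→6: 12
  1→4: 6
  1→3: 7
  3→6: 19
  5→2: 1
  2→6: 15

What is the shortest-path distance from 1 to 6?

7

Comparing a few candidate routes:
1 - 6: 12
1 - 4 - 6: 6 + 1 = 7
1 - 3 - 6: 7 + 19 = 26
1 - 2 - 6: 16 + 15 = 31
1 - 3 - 4 - 6: 7 + 10 + 1 = 18
Best route has total 7.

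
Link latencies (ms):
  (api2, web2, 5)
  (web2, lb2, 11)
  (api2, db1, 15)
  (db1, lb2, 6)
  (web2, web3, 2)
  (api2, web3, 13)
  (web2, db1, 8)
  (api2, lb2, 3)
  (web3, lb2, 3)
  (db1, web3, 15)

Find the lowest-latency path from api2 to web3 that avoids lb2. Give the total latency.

7

Checking several routes:
api2 -> web2 -> web3: 5 + 2 = 7
api2 -> db1 -> web2 -> web3: 15 + 8 + 2 = 25
api2 -> web3: 13
Best route has total 7 ms.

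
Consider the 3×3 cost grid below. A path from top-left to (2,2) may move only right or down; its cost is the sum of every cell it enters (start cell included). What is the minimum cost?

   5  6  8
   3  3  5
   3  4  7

Take [0,0] → [1,0] → [1,1] → [2,1] → [2,2] for a total of 5 + 3 + 3 + 4 + 7 = 22.

22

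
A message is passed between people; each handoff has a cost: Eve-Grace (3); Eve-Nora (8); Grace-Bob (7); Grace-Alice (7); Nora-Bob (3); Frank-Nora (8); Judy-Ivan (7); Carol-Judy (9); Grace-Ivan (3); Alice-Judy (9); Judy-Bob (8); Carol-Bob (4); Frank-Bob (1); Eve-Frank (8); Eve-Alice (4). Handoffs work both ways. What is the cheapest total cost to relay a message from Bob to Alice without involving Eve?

A few of the Bob→Alice routes:
Bob→Carol→Judy→Alice: 4 + 9 + 9 = 22
Bob→Grace→Alice: 7 + 7 = 14
Bob→Grace→Ivan→Judy→Alice: 7 + 3 + 7 + 9 = 26
Bob→Judy→Alice: 8 + 9 = 17
Bob→Judy→Ivan→Grace→Alice: 8 + 7 + 3 + 7 = 25
The minimum is 14.

14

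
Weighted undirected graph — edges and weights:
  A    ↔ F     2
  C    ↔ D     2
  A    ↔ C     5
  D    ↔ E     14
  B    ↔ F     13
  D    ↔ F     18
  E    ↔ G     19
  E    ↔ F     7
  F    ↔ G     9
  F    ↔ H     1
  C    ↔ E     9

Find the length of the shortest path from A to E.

Comparing a few candidate routes:
A-C-E: 5 + 9 = 14
A-F-G-E: 2 + 9 + 19 = 30
A-C-D-E: 5 + 2 + 14 = 21
A-F-E: 2 + 7 = 9
The minimum is 9.

9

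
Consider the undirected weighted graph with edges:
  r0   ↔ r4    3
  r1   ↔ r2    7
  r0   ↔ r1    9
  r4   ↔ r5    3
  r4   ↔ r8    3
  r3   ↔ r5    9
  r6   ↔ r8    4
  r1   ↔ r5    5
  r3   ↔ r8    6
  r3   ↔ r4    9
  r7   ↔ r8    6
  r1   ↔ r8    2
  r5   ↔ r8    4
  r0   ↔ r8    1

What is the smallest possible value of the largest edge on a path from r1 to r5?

A few of the r1→r5 routes:
r1→r8→r5: max(2, 4) = 4
r1→r8→r0→r4→r5: max(2, 1, 3, 3) = 3
r1→r8→r4→r5: max(2, 3, 3) = 3
r1→r5: max(5) = 5
r1→r8→r3→r5: max(2, 6, 9) = 9
The minimum achievable maximum is 3.

3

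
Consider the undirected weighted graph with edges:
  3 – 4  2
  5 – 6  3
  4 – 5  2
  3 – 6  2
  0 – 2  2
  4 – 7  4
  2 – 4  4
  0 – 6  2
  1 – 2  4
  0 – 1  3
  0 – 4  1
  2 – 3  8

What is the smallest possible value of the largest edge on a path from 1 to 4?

3

Some routes from 1 to 4:
1-0-4: max(3, 1) = 3
1-0-2-4: max(3, 2, 4) = 4
1-2-0-6-5-4: max(4, 2, 2, 3, 2) = 4
1-0-6-3-4: max(3, 2, 2, 2) = 3
1-0-6-5-4: max(3, 2, 3, 2) = 3
The minimum achievable maximum is 3.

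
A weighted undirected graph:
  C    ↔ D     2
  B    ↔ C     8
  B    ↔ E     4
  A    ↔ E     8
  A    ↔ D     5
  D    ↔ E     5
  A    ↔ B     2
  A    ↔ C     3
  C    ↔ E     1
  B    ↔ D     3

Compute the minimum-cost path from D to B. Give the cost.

Comparing a few candidate routes:
D-C-E-B: 2 + 1 + 4 = 7
D-E-B: 5 + 4 = 9
D-C-A-B: 2 + 3 + 2 = 7
D-B: 3
D-A-B: 5 + 2 = 7
Shortest: 3.

3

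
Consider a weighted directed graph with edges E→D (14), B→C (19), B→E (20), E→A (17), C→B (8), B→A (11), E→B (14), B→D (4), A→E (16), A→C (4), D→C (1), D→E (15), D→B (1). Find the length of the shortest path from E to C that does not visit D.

Routes from E to C avoiding D:
E -> B -> C: 14 + 19 = 33
E -> B -> A -> C: 14 + 11 + 4 = 29
E -> A -> C: 17 + 4 = 21
The minimum is 21.

21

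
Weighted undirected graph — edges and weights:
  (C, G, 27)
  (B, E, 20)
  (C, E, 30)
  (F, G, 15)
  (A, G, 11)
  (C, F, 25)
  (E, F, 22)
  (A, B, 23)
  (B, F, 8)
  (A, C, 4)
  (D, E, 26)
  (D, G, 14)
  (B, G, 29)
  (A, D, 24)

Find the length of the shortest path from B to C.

27

Comparing a few candidate routes:
B-F-G-A-C: 8 + 15 + 11 + 4 = 38
B-F-C: 8 + 25 = 33
B-A-C: 23 + 4 = 27
B-G-A-C: 29 + 11 + 4 = 44
Best route has total 27.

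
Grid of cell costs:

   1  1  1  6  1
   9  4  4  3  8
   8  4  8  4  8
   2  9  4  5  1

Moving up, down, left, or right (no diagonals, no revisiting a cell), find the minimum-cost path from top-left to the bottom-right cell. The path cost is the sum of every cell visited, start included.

20

Best path: [0,0] → [0,1] → [0,2] → [1,2] → [1,3] → [2,3] → [3,3] → [3,4]
Cost: 1 + 1 + 1 + 4 + 3 + 4 + 5 + 1 = 20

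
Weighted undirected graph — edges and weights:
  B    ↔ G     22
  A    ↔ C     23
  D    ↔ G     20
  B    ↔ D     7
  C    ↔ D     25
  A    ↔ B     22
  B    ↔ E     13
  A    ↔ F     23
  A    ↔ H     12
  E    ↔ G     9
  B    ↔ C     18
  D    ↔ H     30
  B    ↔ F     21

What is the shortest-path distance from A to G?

Some routes from A to G:
A-B-E-G: 22 + 13 + 9 = 44
A-B-D-G: 22 + 7 + 20 = 49
A-B-G: 22 + 22 = 44
The minimum is 44.

44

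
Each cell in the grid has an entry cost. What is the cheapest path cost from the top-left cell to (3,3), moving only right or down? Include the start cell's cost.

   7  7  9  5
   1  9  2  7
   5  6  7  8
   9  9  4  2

32

Cheapest: (0,0) -> (1,0) -> (1,1) -> (1,2) -> (2,2) -> (3,2) -> (3,3)
  7 + 1 + 9 + 2 + 7 + 4 + 2 = 32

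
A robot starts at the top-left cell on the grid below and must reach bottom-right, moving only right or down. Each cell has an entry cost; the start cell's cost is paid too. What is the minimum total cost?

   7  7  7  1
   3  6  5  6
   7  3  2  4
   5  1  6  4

Path [0,0] [1,0] [1,1] [2,1] [2,2] [2,3] [3,3]: 7 + 3 + 6 + 3 + 2 + 4 + 4 = 29.
For comparison, the top-then-right route costs 36.

29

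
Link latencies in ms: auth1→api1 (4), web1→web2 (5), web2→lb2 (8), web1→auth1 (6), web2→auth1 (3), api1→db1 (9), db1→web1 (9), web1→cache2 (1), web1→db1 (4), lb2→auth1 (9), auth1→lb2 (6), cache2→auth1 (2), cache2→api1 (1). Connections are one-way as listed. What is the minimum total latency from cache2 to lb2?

8

Candidate routes:
cache2 -> api1 -> db1 -> web1 -> web2 -> auth1 -> lb2: 1 + 9 + 9 + 5 + 3 + 6 = 33
cache2 -> api1 -> db1 -> web1 -> auth1 -> lb2: 1 + 9 + 9 + 6 + 6 = 31
cache2 -> auth1 -> api1 -> db1 -> web1 -> web2 -> lb2: 2 + 4 + 9 + 9 + 5 + 8 = 37
cache2 -> auth1 -> lb2: 2 + 6 = 8
cache2 -> api1 -> db1 -> web1 -> web2 -> lb2: 1 + 9 + 9 + 5 + 8 = 32
The minimum is 8 ms.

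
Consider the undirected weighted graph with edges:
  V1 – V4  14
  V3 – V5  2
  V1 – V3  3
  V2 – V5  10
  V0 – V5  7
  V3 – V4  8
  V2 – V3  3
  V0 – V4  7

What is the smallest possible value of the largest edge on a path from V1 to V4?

Paths from V1 to V4:
V1 → V3 → V2 → V5 → V0 → V4: max(3, 3, 10, 7, 7) = 10
V1 → V3 → V5 → V0 → V4: max(3, 2, 7, 7) = 7
V1 → V4: max(14) = 14
V1 → V3 → V4: max(3, 8) = 8
Best route has worst link 7.

7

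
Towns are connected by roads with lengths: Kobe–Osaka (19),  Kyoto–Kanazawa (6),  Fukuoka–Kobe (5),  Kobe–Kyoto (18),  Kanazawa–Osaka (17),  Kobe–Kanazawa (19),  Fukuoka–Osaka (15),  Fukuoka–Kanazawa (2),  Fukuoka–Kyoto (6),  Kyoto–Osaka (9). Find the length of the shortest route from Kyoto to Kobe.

A few of the Kyoto→Kobe routes:
Kyoto-Fukuoka-Kobe: 6 + 5 = 11
Kyoto-Kobe: 18
Kyoto-Kanazawa-Fukuoka-Kobe: 6 + 2 + 5 = 13
Shortest: 11.

11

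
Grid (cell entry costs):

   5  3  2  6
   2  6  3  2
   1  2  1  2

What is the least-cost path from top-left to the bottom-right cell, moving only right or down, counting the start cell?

One optimal route is (0,0) (1,0) (2,0) (2,1) (2,2) (2,3).
Its cost is 5 + 2 + 1 + 2 + 1 + 2 = 13.

13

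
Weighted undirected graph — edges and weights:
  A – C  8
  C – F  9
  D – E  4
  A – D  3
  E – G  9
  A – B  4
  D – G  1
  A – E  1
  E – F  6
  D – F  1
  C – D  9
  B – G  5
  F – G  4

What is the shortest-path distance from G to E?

A few of the G→E routes:
G - D - A - E: 1 + 3 + 1 = 5
G - D - E: 1 + 4 = 5
G - D - F - E: 1 + 1 + 6 = 8
G - E: 9
G - F - D - A - E: 4 + 1 + 3 + 1 = 9
Best route has total 5.

5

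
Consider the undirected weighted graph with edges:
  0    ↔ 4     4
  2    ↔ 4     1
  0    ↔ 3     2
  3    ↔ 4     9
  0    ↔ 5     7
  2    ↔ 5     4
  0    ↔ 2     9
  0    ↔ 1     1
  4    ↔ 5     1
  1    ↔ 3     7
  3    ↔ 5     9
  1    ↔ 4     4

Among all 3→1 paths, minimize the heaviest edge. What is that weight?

Comparing a few candidate routes:
3-0-4-1: max(2, 4, 4) = 4
3-0-1: max(2, 1) = 2
3-0-5-2-4-1: max(2, 7, 4, 1, 4) = 7
Best route has worst link 2.

2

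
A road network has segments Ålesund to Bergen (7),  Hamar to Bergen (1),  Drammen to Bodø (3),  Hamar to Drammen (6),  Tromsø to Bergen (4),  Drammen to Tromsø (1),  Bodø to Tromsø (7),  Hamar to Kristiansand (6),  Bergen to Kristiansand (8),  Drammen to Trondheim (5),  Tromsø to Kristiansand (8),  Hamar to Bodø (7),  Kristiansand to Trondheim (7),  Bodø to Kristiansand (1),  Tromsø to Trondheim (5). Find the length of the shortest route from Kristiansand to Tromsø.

5

Comparing a few candidate routes:
Kristiansand → Tromsø: 8
Kristiansand → Bodø → Tromsø: 1 + 7 = 8
Kristiansand → Bodø → Drammen → Tromsø: 1 + 3 + 1 = 5
Best route has total 5.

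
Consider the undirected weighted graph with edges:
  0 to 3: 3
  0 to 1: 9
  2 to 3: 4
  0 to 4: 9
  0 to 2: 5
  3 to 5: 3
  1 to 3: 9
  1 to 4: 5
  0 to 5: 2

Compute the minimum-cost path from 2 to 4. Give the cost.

14

Checking several routes:
2 -> 0 -> 1 -> 4: 5 + 9 + 5 = 19
2 -> 3 -> 0 -> 1 -> 4: 4 + 3 + 9 + 5 = 21
2 -> 3 -> 5 -> 0 -> 4: 4 + 3 + 2 + 9 = 18
2 -> 3 -> 0 -> 4: 4 + 3 + 9 = 16
2 -> 3 -> 1 -> 4: 4 + 9 + 5 = 18
2 -> 0 -> 4: 5 + 9 = 14
The minimum is 14.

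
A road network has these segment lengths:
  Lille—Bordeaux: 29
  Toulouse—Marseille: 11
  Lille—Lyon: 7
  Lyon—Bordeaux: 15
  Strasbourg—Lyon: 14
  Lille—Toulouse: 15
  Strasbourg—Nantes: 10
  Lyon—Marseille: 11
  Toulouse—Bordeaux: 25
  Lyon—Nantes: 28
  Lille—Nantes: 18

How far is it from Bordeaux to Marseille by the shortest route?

Some routes from Bordeaux to Marseille:
Bordeaux → Toulouse → Marseille: 25 + 11 = 36
Bordeaux → Lille → Lyon → Marseille: 29 + 7 + 11 = 47
Bordeaux → Lyon → Marseille: 15 + 11 = 26
Best route has total 26.

26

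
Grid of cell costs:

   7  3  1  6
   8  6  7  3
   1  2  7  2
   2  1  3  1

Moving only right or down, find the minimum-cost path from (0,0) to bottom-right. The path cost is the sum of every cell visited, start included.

Path (0,0)→(0,1)→(0,2)→(0,3)→(1,3)→(2,3)→(3,3): 7 + 3 + 1 + 6 + 3 + 2 + 1 = 23.

23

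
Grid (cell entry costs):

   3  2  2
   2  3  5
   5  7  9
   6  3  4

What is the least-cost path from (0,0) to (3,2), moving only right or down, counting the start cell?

Best path: r0c0→r0c1→r1c1→r2c1→r3c1→r3c2
Cost: 3 + 2 + 3 + 7 + 3 + 4 = 22
For comparison, the top-then-right route costs 25.

22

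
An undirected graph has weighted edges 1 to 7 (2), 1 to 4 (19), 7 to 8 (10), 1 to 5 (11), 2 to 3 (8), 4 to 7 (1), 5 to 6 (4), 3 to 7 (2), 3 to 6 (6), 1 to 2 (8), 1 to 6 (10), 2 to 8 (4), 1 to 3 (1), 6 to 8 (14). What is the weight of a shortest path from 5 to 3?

10

Comparing a few candidate routes:
5-1-3: 11 + 1 = 12
5-1-2-3: 11 + 8 + 8 = 27
5-6-3: 4 + 6 = 10
5-1-7-3: 11 + 2 + 2 = 15
5-6-1-3: 4 + 10 + 1 = 15
5-6-1-7-3: 4 + 10 + 2 + 2 = 18
Shortest: 10.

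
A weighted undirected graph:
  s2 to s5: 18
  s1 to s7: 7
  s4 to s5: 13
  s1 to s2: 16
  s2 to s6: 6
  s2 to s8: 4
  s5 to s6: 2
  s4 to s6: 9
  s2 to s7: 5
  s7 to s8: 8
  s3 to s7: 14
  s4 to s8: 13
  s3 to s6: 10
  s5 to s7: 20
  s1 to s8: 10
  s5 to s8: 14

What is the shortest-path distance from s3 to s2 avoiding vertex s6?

19

Checking several routes:
s3 - s7 - s8 - s2: 14 + 8 + 4 = 26
s3 - s7 - s1 - s2: 14 + 7 + 16 = 37
s3 - s7 - s1 - s8 - s2: 14 + 7 + 10 + 4 = 35
s3 - s7 - s8 - s1 - s2: 14 + 8 + 10 + 16 = 48
s3 - s7 - s2: 14 + 5 = 19
The minimum is 19.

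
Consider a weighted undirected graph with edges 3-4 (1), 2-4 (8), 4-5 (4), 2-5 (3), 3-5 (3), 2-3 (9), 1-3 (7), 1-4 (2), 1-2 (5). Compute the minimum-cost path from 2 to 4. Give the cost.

7

Checking several routes:
2 -> 3 -> 4: 9 + 1 = 10
2 -> 5 -> 4: 3 + 4 = 7
2 -> 4: 8
2 -> 1 -> 4: 5 + 2 = 7
2 -> 5 -> 3 -> 4: 3 + 3 + 1 = 7
The minimum is 7.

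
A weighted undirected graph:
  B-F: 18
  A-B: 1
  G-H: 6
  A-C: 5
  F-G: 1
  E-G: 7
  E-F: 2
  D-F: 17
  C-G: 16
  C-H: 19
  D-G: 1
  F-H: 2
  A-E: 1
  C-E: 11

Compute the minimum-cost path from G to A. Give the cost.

Comparing a few candidate routes:
G -> F -> B -> A: 1 + 18 + 1 = 20
G -> H -> F -> E -> A: 6 + 2 + 2 + 1 = 11
G -> E -> A: 7 + 1 = 8
G -> F -> E -> C -> A: 1 + 2 + 11 + 5 = 19
G -> F -> E -> A: 1 + 2 + 1 = 4
Shortest: 4.

4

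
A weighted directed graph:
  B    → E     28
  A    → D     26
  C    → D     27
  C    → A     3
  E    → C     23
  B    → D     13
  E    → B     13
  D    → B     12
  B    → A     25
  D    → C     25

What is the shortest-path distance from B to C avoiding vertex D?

Candidate routes:
B -> E -> C: 28 + 23 = 51
Best route has total 51.

51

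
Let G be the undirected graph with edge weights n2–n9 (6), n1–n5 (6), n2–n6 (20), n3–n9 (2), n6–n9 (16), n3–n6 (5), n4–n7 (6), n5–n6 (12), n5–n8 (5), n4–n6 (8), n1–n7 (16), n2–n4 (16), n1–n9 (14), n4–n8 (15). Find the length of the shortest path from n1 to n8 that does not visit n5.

37

Checking several routes:
n1→n9→n3→n6→n4→n8: 14 + 2 + 5 + 8 + 15 = 44
n1→n9→n6→n4→n8: 14 + 16 + 8 + 15 = 53
n1→n9→n2→n4→n8: 14 + 6 + 16 + 15 = 51
n1→n7→n4→n8: 16 + 6 + 15 = 37
The minimum is 37.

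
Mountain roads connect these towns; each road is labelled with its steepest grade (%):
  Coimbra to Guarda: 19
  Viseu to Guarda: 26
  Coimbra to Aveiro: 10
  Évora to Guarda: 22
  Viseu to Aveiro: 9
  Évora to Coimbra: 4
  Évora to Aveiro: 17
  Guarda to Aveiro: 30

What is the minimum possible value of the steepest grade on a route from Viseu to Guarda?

Checking several routes:
Viseu→Aveiro→Coimbra→Guarda: max(9, 10, 19) = 19
Viseu→Aveiro→Coimbra→Évora→Guarda: max(9, 10, 4, 22) = 22
Viseu→Aveiro→Évora→Coimbra→Guarda: max(9, 17, 4, 19) = 19
The minimum achievable maximum is 19%.

19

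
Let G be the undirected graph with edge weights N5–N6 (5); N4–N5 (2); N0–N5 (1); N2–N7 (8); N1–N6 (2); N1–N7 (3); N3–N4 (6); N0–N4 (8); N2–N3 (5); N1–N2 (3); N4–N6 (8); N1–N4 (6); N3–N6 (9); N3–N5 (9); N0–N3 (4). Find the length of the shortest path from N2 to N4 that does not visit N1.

11

A few of the N2→N4 routes:
N2 -> N3 -> N0 -> N4: 5 + 4 + 8 = 17
N2 -> N3 -> N5 -> N4: 5 + 9 + 2 = 16
N2 -> N3 -> N6 -> N5 -> N4: 5 + 9 + 5 + 2 = 21
N2 -> N3 -> N4: 5 + 6 = 11
N2 -> N3 -> N0 -> N5 -> N4: 5 + 4 + 1 + 2 = 12
Shortest: 11.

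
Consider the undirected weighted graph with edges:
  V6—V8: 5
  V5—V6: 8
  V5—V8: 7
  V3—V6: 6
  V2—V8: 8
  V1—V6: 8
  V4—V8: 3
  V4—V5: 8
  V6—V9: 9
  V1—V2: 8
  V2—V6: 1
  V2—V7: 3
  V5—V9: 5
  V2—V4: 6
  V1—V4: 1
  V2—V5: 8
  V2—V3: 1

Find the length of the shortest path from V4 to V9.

A few of the V4→V9 routes:
V4 → V5 → V9: 8 + 5 = 13
V4 → V8 → V6 → V9: 3 + 5 + 9 = 17
V4 → V8 → V5 → V9: 3 + 7 + 5 = 15
V4 → V2 → V6 → V9: 6 + 1 + 9 = 16
Best route has total 13.

13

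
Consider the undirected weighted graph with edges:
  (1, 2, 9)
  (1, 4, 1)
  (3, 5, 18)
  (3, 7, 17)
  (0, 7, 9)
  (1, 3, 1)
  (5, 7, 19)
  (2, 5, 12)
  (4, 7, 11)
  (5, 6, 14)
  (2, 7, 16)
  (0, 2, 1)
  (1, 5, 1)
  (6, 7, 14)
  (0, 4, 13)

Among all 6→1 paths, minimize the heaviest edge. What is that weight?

14

Some routes from 6 to 1:
6 - 7 - 4 - 0 - 2 - 5 - 1: max(14, 11, 13, 1, 12, 1) = 14
6 - 7 - 0 - 2 - 1: max(14, 9, 1, 9) = 14
6 - 7 - 0 - 2 - 5 - 1: max(14, 9, 1, 12, 1) = 14
6 - 7 - 0 - 4 - 1: max(14, 9, 13, 1) = 14
6 - 7 - 4 - 0 - 2 - 1: max(14, 11, 13, 1, 9) = 14
6 - 7 - 4 - 1: max(14, 11, 1) = 14
The minimum achievable maximum is 14.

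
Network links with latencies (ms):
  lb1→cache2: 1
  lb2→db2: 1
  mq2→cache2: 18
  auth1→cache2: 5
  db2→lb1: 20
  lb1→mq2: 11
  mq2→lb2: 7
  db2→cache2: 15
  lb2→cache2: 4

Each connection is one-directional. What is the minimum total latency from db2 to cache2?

Routes from db2 to cache2:
db2 - lb1 - mq2 - lb2 - cache2: 20 + 11 + 7 + 4 = 42
db2 - lb1 - mq2 - cache2: 20 + 11 + 18 = 49
db2 - cache2: 15
db2 - lb1 - cache2: 20 + 1 = 21
Best route has total 15 ms.

15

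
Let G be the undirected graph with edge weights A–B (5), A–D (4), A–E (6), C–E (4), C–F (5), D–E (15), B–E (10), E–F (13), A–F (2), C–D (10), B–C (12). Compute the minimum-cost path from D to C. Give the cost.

Checking several routes:
D→A→E→C: 4 + 6 + 4 = 14
D→E→C: 15 + 4 = 19
D→A→F→E→C: 4 + 2 + 13 + 4 = 23
D→A→F→C: 4 + 2 + 5 = 11
D→C: 10
D→A→B→C: 4 + 5 + 12 = 21
Shortest: 10.

10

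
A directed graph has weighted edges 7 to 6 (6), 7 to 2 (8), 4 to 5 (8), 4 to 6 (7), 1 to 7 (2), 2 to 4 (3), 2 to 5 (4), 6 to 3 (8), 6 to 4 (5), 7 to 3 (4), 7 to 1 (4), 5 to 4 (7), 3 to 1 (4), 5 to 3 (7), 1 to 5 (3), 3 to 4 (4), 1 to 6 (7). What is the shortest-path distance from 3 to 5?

7

Some routes from 3 to 5:
3-1-5: 4 + 3 = 7
3-4-5: 4 + 8 = 12
3-1-7-2-5: 4 + 2 + 8 + 4 = 18
Shortest: 7.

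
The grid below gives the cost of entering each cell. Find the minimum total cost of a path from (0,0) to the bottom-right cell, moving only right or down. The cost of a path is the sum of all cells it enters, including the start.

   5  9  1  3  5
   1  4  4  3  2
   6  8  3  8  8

27

Path [0,0] → [1,0] → [1,1] → [1,2] → [1,3] → [1,4] → [2,4]: 5 + 1 + 4 + 4 + 3 + 2 + 8 = 27.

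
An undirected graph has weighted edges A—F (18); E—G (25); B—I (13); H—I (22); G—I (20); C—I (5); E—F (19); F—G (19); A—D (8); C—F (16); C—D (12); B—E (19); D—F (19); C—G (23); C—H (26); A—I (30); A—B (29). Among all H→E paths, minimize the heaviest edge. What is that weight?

22

Checking several routes:
H -> I -> C -> D -> F -> E: max(22, 5, 12, 19, 19) = 22
H -> I -> G -> C -> F -> E: max(22, 20, 23, 16, 19) = 23
H -> I -> C -> D -> A -> F -> E: max(22, 5, 12, 8, 18, 19) = 22
H -> I -> B -> E: max(22, 13, 19) = 22
H -> I -> C -> F -> E: max(22, 5, 16, 19) = 22
H -> I -> G -> F -> E: max(22, 20, 19, 19) = 22
Best route has worst link 22.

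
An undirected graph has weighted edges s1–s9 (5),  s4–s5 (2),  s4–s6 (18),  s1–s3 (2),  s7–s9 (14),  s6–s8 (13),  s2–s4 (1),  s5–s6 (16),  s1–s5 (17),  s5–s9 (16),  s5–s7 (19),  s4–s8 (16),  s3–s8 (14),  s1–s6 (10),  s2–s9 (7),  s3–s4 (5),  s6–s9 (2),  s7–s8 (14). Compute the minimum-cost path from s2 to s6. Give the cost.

9

A few of the s2→s6 routes:
s2 → s4 → s6: 1 + 18 = 19
s2 → s9 → s6: 7 + 2 = 9
s2 → s4 → s3 → s1 → s9 → s6: 1 + 5 + 2 + 5 + 2 = 15
s2 → s4 → s5 → s6: 1 + 2 + 16 = 19
s2 → s4 → s3 → s1 → s6: 1 + 5 + 2 + 10 = 18
Best route has total 9.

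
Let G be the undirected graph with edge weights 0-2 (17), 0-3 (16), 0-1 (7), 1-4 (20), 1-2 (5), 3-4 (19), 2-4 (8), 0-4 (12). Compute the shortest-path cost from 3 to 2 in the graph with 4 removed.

Candidate routes:
3-0-2: 16 + 17 = 33
3-0-1-2: 16 + 7 + 5 = 28
Shortest: 28.

28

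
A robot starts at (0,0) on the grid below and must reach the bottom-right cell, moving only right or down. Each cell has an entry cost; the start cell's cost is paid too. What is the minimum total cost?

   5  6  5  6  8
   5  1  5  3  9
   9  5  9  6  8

33

Path [0,0]→[1,0]→[1,1]→[1,2]→[1,3]→[2,3]→[2,4]: 5 + 5 + 1 + 5 + 3 + 6 + 8 = 33.
For comparison, the top-then-right route costs 47.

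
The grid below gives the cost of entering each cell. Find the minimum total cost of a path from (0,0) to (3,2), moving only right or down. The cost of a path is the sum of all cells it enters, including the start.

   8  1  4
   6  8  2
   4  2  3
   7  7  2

20

Cheapest: (0,0)→(0,1)→(0,2)→(1,2)→(2,2)→(3,2)
  8 + 1 + 4 + 2 + 3 + 2 = 20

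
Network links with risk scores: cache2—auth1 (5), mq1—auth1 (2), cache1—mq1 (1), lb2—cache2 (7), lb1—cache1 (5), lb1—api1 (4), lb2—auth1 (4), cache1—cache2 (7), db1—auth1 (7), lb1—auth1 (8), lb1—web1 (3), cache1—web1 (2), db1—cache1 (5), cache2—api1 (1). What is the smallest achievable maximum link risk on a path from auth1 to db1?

Checking several routes:
auth1 → cache2 → api1 → lb1 → cache1 → db1: max(5, 1, 4, 5, 5) = 5
auth1 → cache2 → api1 → lb1 → web1 → cache1 → db1: max(5, 1, 4, 3, 2, 5) = 5
auth1 → mq1 → cache1 → db1: max(2, 1, 5) = 5
The minimum achievable maximum is 5.

5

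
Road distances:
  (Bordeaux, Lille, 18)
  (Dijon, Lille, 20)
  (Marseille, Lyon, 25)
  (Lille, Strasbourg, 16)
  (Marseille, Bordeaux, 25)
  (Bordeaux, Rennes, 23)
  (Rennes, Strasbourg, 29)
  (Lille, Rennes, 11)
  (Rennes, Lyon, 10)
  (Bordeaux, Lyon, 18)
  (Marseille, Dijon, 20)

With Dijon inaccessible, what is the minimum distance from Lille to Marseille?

43

Checking several routes:
Lille→Rennes→Lyon→Marseille: 11 + 10 + 25 = 46
Lille→Rennes→Bordeaux→Marseille: 11 + 23 + 25 = 59
Lille→Bordeaux→Marseille: 18 + 25 = 43
Lille→Bordeaux→Lyon→Marseille: 18 + 18 + 25 = 61
Lille→Rennes→Lyon→Bordeaux→Marseille: 11 + 10 + 18 + 25 = 64
The minimum is 43.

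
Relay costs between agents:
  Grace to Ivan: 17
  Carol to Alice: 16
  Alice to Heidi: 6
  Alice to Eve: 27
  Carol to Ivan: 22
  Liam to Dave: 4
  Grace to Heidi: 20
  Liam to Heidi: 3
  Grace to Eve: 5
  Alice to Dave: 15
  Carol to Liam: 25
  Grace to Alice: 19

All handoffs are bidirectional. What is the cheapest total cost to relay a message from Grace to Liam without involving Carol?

23

Comparing a few candidate routes:
Grace - Alice - Dave - Liam: 19 + 15 + 4 = 38
Grace - Alice - Heidi - Liam: 19 + 6 + 3 = 28
Grace - Heidi - Liam: 20 + 3 = 23
Shortest: 23.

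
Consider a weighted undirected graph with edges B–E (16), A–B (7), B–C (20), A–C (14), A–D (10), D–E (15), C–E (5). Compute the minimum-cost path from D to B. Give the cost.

Paths from D to B:
D -> A -> C -> B: 10 + 14 + 20 = 44
D -> A -> B: 10 + 7 = 17
D -> E -> C -> B: 15 + 5 + 20 = 40
D -> A -> C -> E -> B: 10 + 14 + 5 + 16 = 45
D -> E -> B: 15 + 16 = 31
D -> E -> C -> A -> B: 15 + 5 + 14 + 7 = 41
Best route has total 17.

17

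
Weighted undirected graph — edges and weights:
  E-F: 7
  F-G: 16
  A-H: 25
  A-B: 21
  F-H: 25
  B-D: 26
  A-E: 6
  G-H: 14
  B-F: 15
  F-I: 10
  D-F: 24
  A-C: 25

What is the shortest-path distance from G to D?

A few of the G→D routes:
G → H → A → E → F → D: 14 + 25 + 6 + 7 + 24 = 76
G → F → E → A → B → D: 16 + 7 + 6 + 21 + 26 = 76
G → F → B → D: 16 + 15 + 26 = 57
G → F → D: 16 + 24 = 40
G → H → F → D: 14 + 25 + 24 = 63
G → H → F → B → D: 14 + 25 + 15 + 26 = 80
Best route has total 40.

40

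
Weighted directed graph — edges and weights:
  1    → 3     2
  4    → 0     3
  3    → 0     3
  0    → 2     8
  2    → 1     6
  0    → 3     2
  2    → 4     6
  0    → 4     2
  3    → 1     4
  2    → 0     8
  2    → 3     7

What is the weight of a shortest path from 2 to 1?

6

Comparing a few candidate routes:
2→1: 6
2→0→3→1: 8 + 2 + 4 = 14
2→3→1: 7 + 4 = 11
Best route has total 6.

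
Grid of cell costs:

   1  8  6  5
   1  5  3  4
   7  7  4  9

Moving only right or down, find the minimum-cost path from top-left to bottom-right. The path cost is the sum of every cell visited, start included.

One optimal route is r0c0 -> r1c0 -> r1c1 -> r1c2 -> r1c3 -> r2c3.
Its cost is 1 + 1 + 5 + 3 + 4 + 9 = 23.
(Top row then right column would cost 33.)

23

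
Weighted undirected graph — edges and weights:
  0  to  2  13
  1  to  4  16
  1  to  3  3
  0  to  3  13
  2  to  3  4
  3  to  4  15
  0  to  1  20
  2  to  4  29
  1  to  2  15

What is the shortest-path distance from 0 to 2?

13

Comparing a few candidate routes:
0 -> 3 -> 2: 13 + 4 = 17
0 -> 2: 13
0 -> 1 -> 3 -> 2: 20 + 3 + 4 = 27
Shortest: 13.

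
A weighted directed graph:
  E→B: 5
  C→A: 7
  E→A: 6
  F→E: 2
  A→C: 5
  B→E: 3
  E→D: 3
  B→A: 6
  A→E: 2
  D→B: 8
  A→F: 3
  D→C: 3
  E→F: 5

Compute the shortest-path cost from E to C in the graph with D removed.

Routes from E to C avoiding D:
E -> A -> C: 6 + 5 = 11
E -> B -> A -> C: 5 + 6 + 5 = 16
The minimum is 11.

11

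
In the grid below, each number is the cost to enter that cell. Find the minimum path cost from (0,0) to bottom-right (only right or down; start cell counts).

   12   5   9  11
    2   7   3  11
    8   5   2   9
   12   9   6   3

Best path: (0,0) (1,0) (1,1) (1,2) (2,2) (3,2) (3,3)
Cost: 12 + 2 + 7 + 3 + 2 + 6 + 3 = 35
For comparison, the top-then-right route costs 60.

35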